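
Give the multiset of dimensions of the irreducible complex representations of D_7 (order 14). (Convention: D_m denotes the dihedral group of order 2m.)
Dimensions: 1, 1, 2, 2, 2

There are 5 irreducibles (= number of conjugacy classes). Their dimensions d_i satisfy sum d_i^2 = |G| = 14: 1 + 1 + 4 + 4 + 4 = 14.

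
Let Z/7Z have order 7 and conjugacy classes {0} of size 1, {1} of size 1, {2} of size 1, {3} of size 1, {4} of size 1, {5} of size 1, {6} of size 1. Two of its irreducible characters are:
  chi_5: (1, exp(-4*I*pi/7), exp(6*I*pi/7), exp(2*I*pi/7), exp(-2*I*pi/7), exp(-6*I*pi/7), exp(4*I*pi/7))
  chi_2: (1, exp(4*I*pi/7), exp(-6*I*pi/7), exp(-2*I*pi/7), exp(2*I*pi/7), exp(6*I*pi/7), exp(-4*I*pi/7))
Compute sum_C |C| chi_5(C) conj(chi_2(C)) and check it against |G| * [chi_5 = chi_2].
Sum = 0; so <chi_5, chi_2> = 0 (distinct irreducibles are orthogonal).

Reasoning: Compute term by term over conjugacy classes (|C| * chi_5(C) * conj(chi_2(C))):
  1*(1)*conj(1) + 1*(exp(-4*I*pi/7))*conj(exp(4*I*pi/7)) + 1*(exp(6*I*pi/7))*conj(exp(-6*I*pi/7)) + 1*(exp(2*I*pi/7))*conj(exp(-2*I*pi/7)) + 1*(exp(-2*I*pi/7))*conj(exp(2*I*pi/7)) + 1*(exp(-6*I*pi/7))*conj(exp(6*I*pi/7)) + 1*(exp(4*I*pi/7))*conj(exp(-4*I*pi/7))
  = (1) + (exp(6*I*pi/7)) + (exp(-2*I*pi/7)) + (exp(4*I*pi/7)) + (exp(-4*I*pi/7)) + (exp(2*I*pi/7)) + (exp(-6*I*pi/7))
  = 0.
(Exp terms are combined using exp(i*s)*conj(exp(i*t)) = exp(i*(s-t)), and sums of them are collapsed using the identity that for every m > 1 the m distinct m-th roots of unity sum to 0, e.g. 1 + exp(2*I*pi/3) + exp(-2*I*pi/3) = 0.)
Dividing by |G| = 7 gives 0/7 = 0, matching the row-orthogonality relation <chi_5, chi_2> = [chi_5 = chi_2].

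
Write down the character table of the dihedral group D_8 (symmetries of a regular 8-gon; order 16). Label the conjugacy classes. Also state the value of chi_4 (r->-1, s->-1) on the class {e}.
Conjugacy classes: {e} of size 1, {r^4} of size 1, {r^1, r^7} of size 2, {r^2, r^6} of size 2, {r^3, r^5} of size 2, {s, sr^2, ...} of size 4, {sr, sr^3, ...} of size 4.
Character table:
  irrep \ class              {e} (size 1)  {r^4} (size 1)  {r^1, r^7} (size 2)  {r^2, r^6} (size 2)  {r^3, r^5} (size 2)  {s, sr^2, ...} (size 4)  {sr, sr^3, ...} (size 4)
  chi_1 (triv)               1             1               1                    1                    1                    1                        1                       
  chi_2 (sign: r->1, s->-1)  1             1               1                    1                    1                    -1                       -1                      
  chi_3 (r->-1, s->1)        1             1               -1                   1                    -1                   1                        -1                      
  chi_4 (r->-1, s->-1)       1             1               -1                   1                    -1                   -1                       1                       
  chi_5 (2d, j=1)            2             -2              sqrt(2)              0                    -sqrt(2)             0                        0                       
  chi_6 (2d, j=2)            2             2               0                    -2                   0                    0                        0                       
  chi_7 (2d, j=3)            2             -2              -sqrt(2)             0                    sqrt(2)              0                        0                       

Spot check: chi_4 (r->-1, s->-1) on {e} = 1.

Why: D_8 has order 2*8 = 16 with 7 conjugacy classes, hence 7 irreducibles. Sum of squared dims 1 + 1 + 1 + 1 + 4 + 4 + 4 = 16 = |G|. Linear characters come from the abelianisation; the 2-dimensional irreps have character r^k -> 2*cos(2*pi*j*k/8), reflections -> 0.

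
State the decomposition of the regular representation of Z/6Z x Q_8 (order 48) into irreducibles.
Each irreducible V_i of dimension d_i appears with multiplicity d_i, i.e. rho_reg = (direct sum over all irreducibles V_i) d_i V_i. The irreducible dimensions for Z/6Z x Q_8 are 1, 1, 1, 1, 1, 1, 1, 1, 1, 1, 1, 1, 1, 1, 1, 1, 1, 1, 1, 1, 1, 1, 1, 1, 2, 2, 2, 2, 2, 2: 24 irreducibles of dimension 1, each with multiplicity 1; 6 irreducibles of dimension 2, each with multiplicity 2. Total dimension 24*1*1 + 6*2*2 = 48 = |G|.

Derivation: General theorem: in the regular representation of a finite group G, each irreducible appears with multiplicity equal to its dimension. Check: dim(rho_reg) = sum d_i^2 = 1 + 1 + 1 + 1 + 1 + 1 + 1 + 1 + 1 + 1 + 1 + 1 + 1 + 1 + 1 + 1 + 1 + 1 + 1 + 1 + 1 + 1 + 1 + 1 + 4 + 4 + 4 + 4 + 4 + 4 = 48 = |G|.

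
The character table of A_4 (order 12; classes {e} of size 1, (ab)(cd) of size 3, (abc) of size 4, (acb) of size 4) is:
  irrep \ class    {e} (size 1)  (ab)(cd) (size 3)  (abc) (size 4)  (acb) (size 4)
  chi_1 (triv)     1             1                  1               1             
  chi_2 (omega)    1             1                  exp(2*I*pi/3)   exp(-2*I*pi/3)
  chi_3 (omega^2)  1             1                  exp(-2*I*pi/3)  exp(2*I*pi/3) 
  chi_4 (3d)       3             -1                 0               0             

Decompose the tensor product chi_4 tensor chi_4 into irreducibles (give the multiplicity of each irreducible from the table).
chi_4 tensor chi_4 = chi_1 + chi_2 + chi_3 + 2*chi_4 (all other irreducibles have multiplicity 0).

Argument: The character of a tensor product is the pointwise product (chi_4 * chi_4)(C) = chi_4(C) * chi_4(C):
  {e}: (3)*(3), (ab)(cd): (-1)*(-1), (abc): (0)*(0), (acb): (0)*(0)
so (chi_4 * chi_4) takes values
  {e} -> 9, (ab)(cd) -> 1, (abc) -> 0, (acb) -> 0.
Now take the inner product of this character with each irreducible chi from the table, <chi_4*chi_4, chi> = (1/12) sum_C |C| (chi_4*chi_4)(C) conj(chi(C)):
  <chi_4*chi_4, chi_1> = (1/12)[1*(9)*conj(1) + 3*(1)*conj(1) + 4*(0)*conj(1) + 4*(0)*conj(1)]
      = (1/12)[(9) + (3) + (0) + (0)] = 12/12 = 1
  <chi_4*chi_4, chi_2> = (1/12)[1*(9)*conj(1) + 3*(1)*conj(1) + 4*(0)*conj(exp(2*I*pi/3)) + 4*(0)*conj(exp(-2*I*pi/3))]
      = (1/12)[(9) + (3) + (0) + (0)] = 12/12 = 1
  <chi_4*chi_4, chi_3> = (1/12)[1*(9)*conj(1) + 3*(1)*conj(1) + 4*(0)*conj(exp(-2*I*pi/3)) + 4*(0)*conj(exp(2*I*pi/3))]
      = (1/12)[(9) + (3) + (0) + (0)] = 12/12 = 1
  <chi_4*chi_4, chi_4> = (1/12)[1*(9)*conj(3) + 3*(1)*conj(-1) + 4*(0)*conj(0) + 4*(0)*conj(0)]
      = (1/12)[(27) + (-3) + (0) + (0)] = 24/12 = 2
(Exp terms are combined using exp(i*s)*conj(exp(i*t)) = exp(i*(s-t)), and sums of them are collapsed using the identity that for every m > 1 the m distinct m-th roots of unity sum to 0, e.g. 1 + exp(2*I*pi/3) + exp(-2*I*pi/3) = 0.)
Hence the multiplicities are chi_1: 1, chi_2: 1, chi_3: 1, chi_4: 2. Dimension check: dim(chi_4)*dim(chi_4) = 3*3 = 9 and sum (mult * dim) = 1*1 + 1*1 + 1*1 + 2*3 = 9.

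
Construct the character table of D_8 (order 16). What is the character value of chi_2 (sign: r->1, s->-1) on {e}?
Conjugacy classes: {e} of size 1, {r^4} of size 1, {r^1, r^7} of size 2, {r^2, r^6} of size 2, {r^3, r^5} of size 2, {s, sr^2, ...} of size 4, {sr, sr^3, ...} of size 4.
Character table:
  irrep \ class              {e} (size 1)  {r^4} (size 1)  {r^1, r^7} (size 2)  {r^2, r^6} (size 2)  {r^3, r^5} (size 2)  {s, sr^2, ...} (size 4)  {sr, sr^3, ...} (size 4)
  chi_1 (triv)               1             1               1                    1                    1                    1                        1                       
  chi_2 (sign: r->1, s->-1)  1             1               1                    1                    1                    -1                       -1                      
  chi_3 (r->-1, s->1)        1             1               -1                   1                    -1                   1                        -1                      
  chi_4 (r->-1, s->-1)       1             1               -1                   1                    -1                   -1                       1                       
  chi_5 (2d, j=1)            2             -2              sqrt(2)              0                    -sqrt(2)             0                        0                       
  chi_6 (2d, j=2)            2             2               0                    -2                   0                    0                        0                       
  chi_7 (2d, j=3)            2             -2              -sqrt(2)             0                    sqrt(2)              0                        0                       

Spot check: chi_2 (sign: r->1, s->-1) on {e} = 1.

Explanation: D_8 has order 2*8 = 16 with 7 conjugacy classes, hence 7 irreducibles. Sum of squared dims 1 + 1 + 1 + 1 + 4 + 4 + 4 = 16 = |G|. Linear characters come from the abelianisation; the 2-dimensional irreps have character r^k -> 2*cos(2*pi*j*k/8), reflections -> 0.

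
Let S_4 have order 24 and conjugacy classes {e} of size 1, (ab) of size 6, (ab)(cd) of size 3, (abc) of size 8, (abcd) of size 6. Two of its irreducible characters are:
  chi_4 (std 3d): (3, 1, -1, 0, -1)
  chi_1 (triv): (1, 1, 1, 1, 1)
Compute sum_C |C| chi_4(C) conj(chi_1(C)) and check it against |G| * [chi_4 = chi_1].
Sum = 0; so <chi_4, chi_1> = 0 (distinct irreducibles are orthogonal).

Why: Compute term by term over conjugacy classes (|C| * chi_4(C) * conj(chi_1(C))):
  1*(3)*conj(1) + 6*(1)*conj(1) + 3*(-1)*conj(1) + 8*(0)*conj(1) + 6*(-1)*conj(1)
  = (3) + (6) + (-3) + (0) + (-6)
  = 0.
Dividing by |G| = 24 gives 0/24 = 0, matching the row-orthogonality relation <chi_4, chi_1> = [chi_4 = chi_1].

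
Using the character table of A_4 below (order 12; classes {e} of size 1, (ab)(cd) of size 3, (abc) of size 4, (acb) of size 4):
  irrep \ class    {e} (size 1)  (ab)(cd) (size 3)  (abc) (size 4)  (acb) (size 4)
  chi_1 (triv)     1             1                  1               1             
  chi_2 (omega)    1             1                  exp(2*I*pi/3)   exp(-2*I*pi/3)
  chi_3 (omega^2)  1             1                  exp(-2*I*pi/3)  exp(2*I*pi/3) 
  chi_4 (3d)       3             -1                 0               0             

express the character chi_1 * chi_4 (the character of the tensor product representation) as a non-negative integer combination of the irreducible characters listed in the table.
chi_1 tensor chi_4 = chi_4 (all other irreducibles have multiplicity 0).

Details: The character of a tensor product is the pointwise product (chi_1 * chi_4)(C) = chi_1(C) * chi_4(C):
  {e}: (1)*(3), (ab)(cd): (1)*(-1), (abc): (1)*(0), (acb): (1)*(0)
so (chi_1 * chi_4) takes values
  {e} -> 3, (ab)(cd) -> -1, (abc) -> 0, (acb) -> 0.
Now take the inner product of this character with each irreducible chi from the table, <chi_1*chi_4, chi> = (1/12) sum_C |C| (chi_1*chi_4)(C) conj(chi(C)):
  <chi_1*chi_4, chi_1> = (1/12)[1*(3)*conj(1) + 3*(-1)*conj(1) + 4*(0)*conj(1) + 4*(0)*conj(1)]
      = (1/12)[(3) + (-3) + (0) + (0)] = 0/12 = 0
  <chi_1*chi_4, chi_2> = (1/12)[1*(3)*conj(1) + 3*(-1)*conj(1) + 4*(0)*conj(exp(2*I*pi/3)) + 4*(0)*conj(exp(-2*I*pi/3))]
      = (1/12)[(3) + (-3) + (0) + (0)] = 0/12 = 0
  <chi_1*chi_4, chi_3> = (1/12)[1*(3)*conj(1) + 3*(-1)*conj(1) + 4*(0)*conj(exp(-2*I*pi/3)) + 4*(0)*conj(exp(2*I*pi/3))]
      = (1/12)[(3) + (-3) + (0) + (0)] = 0/12 = 0
  <chi_1*chi_4, chi_4> = (1/12)[1*(3)*conj(3) + 3*(-1)*conj(-1) + 4*(0)*conj(0) + 4*(0)*conj(0)]
      = (1/12)[(9) + (3) + (0) + (0)] = 12/12 = 1
(Exp terms are combined using exp(i*s)*conj(exp(i*t)) = exp(i*(s-t)), and sums of them are collapsed using the identity that for every m > 1 the m distinct m-th roots of unity sum to 0, e.g. 1 + exp(2*I*pi/3) + exp(-2*I*pi/3) = 0.)
Hence the multiplicities are chi_4: 1. Dimension check: dim(chi_1)*dim(chi_4) = 1*3 = 3 and sum (mult * dim) = 1*3 = 3.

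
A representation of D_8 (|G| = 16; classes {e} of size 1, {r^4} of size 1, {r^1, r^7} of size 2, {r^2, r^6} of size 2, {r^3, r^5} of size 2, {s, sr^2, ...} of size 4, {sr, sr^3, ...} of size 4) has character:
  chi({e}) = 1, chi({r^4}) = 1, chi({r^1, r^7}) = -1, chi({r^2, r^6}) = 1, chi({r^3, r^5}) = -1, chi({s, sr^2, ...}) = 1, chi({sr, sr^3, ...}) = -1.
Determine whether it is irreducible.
Irreducible: <chi, chi> = 1.

Solution. <chi, chi> = (1/|G|) sum_C |C| * |chi(C)|^2 = (1/16)[1*|1|^2 + 1*|1|^2 + 2*|-1|^2 + 2*|1|^2 + 2*|-1|^2 + 4*|1|^2 + 4*|-1|^2]
  = (1/16)[(1) + (1) + (2) + (2) + (2) + (4) + (4)] = 16/16 = 1.
A character is irreducible iff <chi, chi> = 1, so this representation is irreducible.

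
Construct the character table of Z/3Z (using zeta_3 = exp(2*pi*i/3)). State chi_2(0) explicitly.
Character table of Z/3Z (irreps indexed chi_0,...,chi_2 with chi_k(m) = zeta_3^(k*m), zeta_3 = exp(2*pi*i/3)):
  irrep \ class  {0} (size 1)  {1} (size 1)    {2} (size 1)  
  chi_0          1             1               1             
  chi_1          1             exp(2*I*pi/3)   exp(-2*I*pi/3)
  chi_2          1             exp(-2*I*pi/3)  exp(2*I*pi/3) 

Spot check: chi_2(0) = zeta_3^(2*0) = zeta_3^0 = 1.

Reasoning: Z/3Z is abelian, so all 3 irreducible complex representations are 1-dimensional. They are given by chi_k(m) = zeta_3^(k*m) for k = 0,...,2. Row orthogonality: sum_m chi_k(m) conj(chi_l(m)) = 3 * [k = l].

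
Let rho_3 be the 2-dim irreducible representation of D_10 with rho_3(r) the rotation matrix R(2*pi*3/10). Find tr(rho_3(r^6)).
chi_{rho_3}(r^6) = 2*cos(2*pi*3*6/10) = -1/2 + sqrt(5)/2

Explanation: rho_3(r^6) is rotation by angle 2*pi*3*6/10, whose trace is 2*cos(2*pi*3*6/10) = -1/2 + sqrt(5)/2.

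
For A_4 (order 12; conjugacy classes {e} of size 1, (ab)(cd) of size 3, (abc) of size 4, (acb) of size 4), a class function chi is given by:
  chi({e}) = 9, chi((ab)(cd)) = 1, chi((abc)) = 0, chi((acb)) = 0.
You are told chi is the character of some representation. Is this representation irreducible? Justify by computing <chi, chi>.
Not irreducible (reducible): <chi, chi> = 7 > 1.

Explanation: <chi, chi> = (1/|G|) sum_C |C| * |chi(C)|^2 = (1/12)[1*|9|^2 + 3*|1|^2 + 4*|0|^2 + 4*|0|^2]
  = (1/12)[(81) + (3) + (0) + (0)] = 84/12 = 7.
(Exp terms are combined using exp(i*s)*conj(exp(i*t)) = exp(i*(s-t)), and sums of them are collapsed using the identity that for every m > 1 the m distinct m-th roots of unity sum to 0, e.g. 1 + exp(2*I*pi/3) + exp(-2*I*pi/3) = 0.)
A character is irreducible iff <chi, chi> = 1, so this representation is reducible.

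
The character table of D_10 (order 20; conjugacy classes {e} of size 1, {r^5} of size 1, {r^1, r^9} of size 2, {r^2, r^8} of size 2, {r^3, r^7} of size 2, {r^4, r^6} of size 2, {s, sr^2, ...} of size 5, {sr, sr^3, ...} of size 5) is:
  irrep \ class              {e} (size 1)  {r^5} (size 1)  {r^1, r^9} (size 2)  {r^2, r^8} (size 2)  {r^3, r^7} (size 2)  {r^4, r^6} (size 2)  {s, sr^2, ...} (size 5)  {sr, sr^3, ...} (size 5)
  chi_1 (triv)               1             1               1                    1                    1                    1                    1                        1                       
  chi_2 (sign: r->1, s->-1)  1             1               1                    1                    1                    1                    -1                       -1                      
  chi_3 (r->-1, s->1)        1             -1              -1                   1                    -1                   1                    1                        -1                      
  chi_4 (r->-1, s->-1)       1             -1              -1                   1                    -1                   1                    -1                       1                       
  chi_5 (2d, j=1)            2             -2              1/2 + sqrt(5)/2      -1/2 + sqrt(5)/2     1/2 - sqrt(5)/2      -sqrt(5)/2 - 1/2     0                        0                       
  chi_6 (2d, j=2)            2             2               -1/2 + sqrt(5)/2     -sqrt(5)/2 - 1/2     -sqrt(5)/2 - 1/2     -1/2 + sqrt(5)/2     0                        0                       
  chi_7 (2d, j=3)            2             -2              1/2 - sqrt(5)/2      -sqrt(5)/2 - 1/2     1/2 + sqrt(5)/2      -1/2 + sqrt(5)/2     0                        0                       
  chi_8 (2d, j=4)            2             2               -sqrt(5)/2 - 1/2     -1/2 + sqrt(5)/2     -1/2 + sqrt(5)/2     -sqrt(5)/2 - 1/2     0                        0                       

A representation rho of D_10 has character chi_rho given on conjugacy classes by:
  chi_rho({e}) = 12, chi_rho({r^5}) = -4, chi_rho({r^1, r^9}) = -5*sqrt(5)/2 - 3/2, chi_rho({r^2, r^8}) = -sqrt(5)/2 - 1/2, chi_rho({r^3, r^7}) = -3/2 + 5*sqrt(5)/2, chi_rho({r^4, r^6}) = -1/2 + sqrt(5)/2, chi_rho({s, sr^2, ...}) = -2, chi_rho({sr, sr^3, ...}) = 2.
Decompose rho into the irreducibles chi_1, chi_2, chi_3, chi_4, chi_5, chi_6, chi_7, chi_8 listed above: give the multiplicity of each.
Multiplicities: chi_1: 0, chi_2: 0, chi_3: 0, chi_4: 2, chi_5: 0, chi_6: 0, chi_7: 3, chi_8: 2.

Explanation: Use <chi_rho, chi> = (1/|G|) sum_C |C| * chi_rho(C) * conj(chi(C)) with |G| = 20 for each irreducible chi in the table:
  <chi_rho, chi_1> = (1/20)[1*(12)*conj(1) + 1*(-4)*conj(1) + 2*(-5*sqrt(5)/2 - 3/2)*conj(1) + 2*(-sqrt(5)/2 - 1/2)*conj(1) + 2*(-3/2 + 5*sqrt(5)/2)*conj(1) + 2*(-1/2 + sqrt(5)/2)*conj(1) + 5*(-2)*conj(1) + 5*(2)*conj(1)]
      = (1/20)[(12) + (-4) + (-5*sqrt(5) - 3) + (-sqrt(5) - 1) + (-3 + 5*sqrt(5)) + (-1 + sqrt(5)) + (-10) + (10)] = 0/20 = 0
  <chi_rho, chi_2> = (1/20)[1*(12)*conj(1) + 1*(-4)*conj(1) + 2*(-5*sqrt(5)/2 - 3/2)*conj(1) + 2*(-sqrt(5)/2 - 1/2)*conj(1) + 2*(-3/2 + 5*sqrt(5)/2)*conj(1) + 2*(-1/2 + sqrt(5)/2)*conj(1) + 5*(-2)*conj(-1) + 5*(2)*conj(-1)]
      = (1/20)[(12) + (-4) + (-5*sqrt(5) - 3) + (-sqrt(5) - 1) + (-3 + 5*sqrt(5)) + (-1 + sqrt(5)) + (10) + (-10)] = 0/20 = 0
  <chi_rho, chi_3> = (1/20)[1*(12)*conj(1) + 1*(-4)*conj(-1) + 2*(-5*sqrt(5)/2 - 3/2)*conj(-1) + 2*(-sqrt(5)/2 - 1/2)*conj(1) + 2*(-3/2 + 5*sqrt(5)/2)*conj(-1) + 2*(-1/2 + sqrt(5)/2)*conj(1) + 5*(-2)*conj(1) + 5*(2)*conj(-1)]
      = (1/20)[(12) + (4) + (3 + 5*sqrt(5)) + (-sqrt(5) - 1) + (3 - 5*sqrt(5)) + (-1 + sqrt(5)) + (-10) + (-10)] = 0/20 = 0
  <chi_rho, chi_4> = (1/20)[1*(12)*conj(1) + 1*(-4)*conj(-1) + 2*(-5*sqrt(5)/2 - 3/2)*conj(-1) + 2*(-sqrt(5)/2 - 1/2)*conj(1) + 2*(-3/2 + 5*sqrt(5)/2)*conj(-1) + 2*(-1/2 + sqrt(5)/2)*conj(1) + 5*(-2)*conj(-1) + 5*(2)*conj(1)]
      = (1/20)[(12) + (4) + (3 + 5*sqrt(5)) + (-sqrt(5) - 1) + (3 - 5*sqrt(5)) + (-1 + sqrt(5)) + (10) + (10)] = 40/20 = 2
  <chi_rho, chi_5> = (1/20)[1*(12)*conj(2) + 1*(-4)*conj(-2) + 2*(-5*sqrt(5)/2 - 3/2)*conj(1/2 + sqrt(5)/2) + 2*(-sqrt(5)/2 - 1/2)*conj(-1/2 + sqrt(5)/2) + 2*(-3/2 + 5*sqrt(5)/2)*conj(1/2 - sqrt(5)/2) + 2*(-1/2 + sqrt(5)/2)*conj(-sqrt(5)/2 - 1/2) + 5*(-2)*conj(0) + 5*(2)*conj(0)]
      = (1/20)[(24) + (8) + (-14 - 4*sqrt(5)) + (-2) + (-14 + 4*sqrt(5)) + (-2) + (0) + (0)] = 0/20 = 0
  <chi_rho, chi_6> = (1/20)[1*(12)*conj(2) + 1*(-4)*conj(2) + 2*(-5*sqrt(5)/2 - 3/2)*conj(-1/2 + sqrt(5)/2) + 2*(-sqrt(5)/2 - 1/2)*conj(-sqrt(5)/2 - 1/2) + 2*(-3/2 + 5*sqrt(5)/2)*conj(-sqrt(5)/2 - 1/2) + 2*(-1/2 + sqrt(5)/2)*conj(-1/2 + sqrt(5)/2) + 5*(-2)*conj(0) + 5*(2)*conj(0)]
      = (1/20)[(24) + (-8) + (-11 + sqrt(5)) + (sqrt(5) + 3) + (-11 - sqrt(5)) + (3 - sqrt(5)) + (0) + (0)] = 0/20 = 0
  <chi_rho, chi_7> = (1/20)[1*(12)*conj(2) + 1*(-4)*conj(-2) + 2*(-5*sqrt(5)/2 - 3/2)*conj(1/2 - sqrt(5)/2) + 2*(-sqrt(5)/2 - 1/2)*conj(-sqrt(5)/2 - 1/2) + 2*(-3/2 + 5*sqrt(5)/2)*conj(1/2 + sqrt(5)/2) + 2*(-1/2 + sqrt(5)/2)*conj(-1/2 + sqrt(5)/2) + 5*(-2)*conj(0) + 5*(2)*conj(0)]
      = (1/20)[(24) + (8) + (11 - sqrt(5)) + (sqrt(5) + 3) + (sqrt(5) + 11) + (3 - sqrt(5)) + (0) + (0)] = 60/20 = 3
  <chi_rho, chi_8> = (1/20)[1*(12)*conj(2) + 1*(-4)*conj(2) + 2*(-5*sqrt(5)/2 - 3/2)*conj(-sqrt(5)/2 - 1/2) + 2*(-sqrt(5)/2 - 1/2)*conj(-1/2 + sqrt(5)/2) + 2*(-3/2 + 5*sqrt(5)/2)*conj(-1/2 + sqrt(5)/2) + 2*(-1/2 + sqrt(5)/2)*conj(-sqrt(5)/2 - 1/2) + 5*(-2)*conj(0) + 5*(2)*conj(0)]
      = (1/20)[(24) + (-8) + (4*sqrt(5) + 14) + (-2) + (14 - 4*sqrt(5)) + (-2) + (0) + (0)] = 40/20 = 2
Dimension check: dim(rho) = sum (mult * dim) = 0*1 + 0*1 + 0*1 + 2*1 + 0*2 + 0*2 + 3*2 + 2*2 = 12 = chi_rho(e) = 12.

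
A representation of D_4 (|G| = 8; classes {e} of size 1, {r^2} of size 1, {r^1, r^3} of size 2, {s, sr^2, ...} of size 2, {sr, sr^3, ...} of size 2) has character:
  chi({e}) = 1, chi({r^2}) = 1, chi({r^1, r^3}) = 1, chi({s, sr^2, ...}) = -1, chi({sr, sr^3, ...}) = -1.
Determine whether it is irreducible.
Irreducible: <chi, chi> = 1.

Proof sketch: <chi, chi> = (1/|G|) sum_C |C| * |chi(C)|^2 = (1/8)[1*|1|^2 + 1*|1|^2 + 2*|1|^2 + 2*|-1|^2 + 2*|-1|^2]
  = (1/8)[(1) + (1) + (2) + (2) + (2)] = 8/8 = 1.
A character is irreducible iff <chi, chi> = 1, so this representation is irreducible.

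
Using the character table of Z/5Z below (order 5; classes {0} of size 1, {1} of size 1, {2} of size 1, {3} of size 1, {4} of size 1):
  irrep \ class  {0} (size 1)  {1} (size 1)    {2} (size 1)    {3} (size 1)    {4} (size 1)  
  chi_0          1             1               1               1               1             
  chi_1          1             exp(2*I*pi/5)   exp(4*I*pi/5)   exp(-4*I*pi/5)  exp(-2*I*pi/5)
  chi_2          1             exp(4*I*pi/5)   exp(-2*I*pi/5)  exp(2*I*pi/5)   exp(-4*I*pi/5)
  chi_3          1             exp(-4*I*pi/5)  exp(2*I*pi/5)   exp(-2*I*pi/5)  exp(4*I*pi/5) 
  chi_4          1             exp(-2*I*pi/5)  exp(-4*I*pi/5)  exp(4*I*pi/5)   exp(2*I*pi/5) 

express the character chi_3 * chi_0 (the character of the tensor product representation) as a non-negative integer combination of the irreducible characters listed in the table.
chi_3 tensor chi_0 = chi_3 (all other irreducibles have multiplicity 0).

Working: The character of a tensor product is the pointwise product (chi_3 * chi_0)(C) = chi_3(C) * chi_0(C):
  {0}: (1)*(1), {1}: (exp(-4*I*pi/5))*(1), {2}: (exp(2*I*pi/5))*(1), {3}: (exp(-2*I*pi/5))*(1), {4}: (exp(4*I*pi/5))*(1)
so (chi_3 * chi_0) takes values
  {0} -> 1, {1} -> exp(-4*I*pi/5), {2} -> exp(2*I*pi/5), {3} -> exp(-2*I*pi/5), {4} -> exp(4*I*pi/5).
Now take the inner product of this character with each irreducible chi from the table, <chi_3*chi_0, chi> = (1/5) sum_C |C| (chi_3*chi_0)(C) conj(chi(C)):
  <chi_3*chi_0, chi_0> = (1/5)[1*(1)*conj(1) + 1*(exp(-4*I*pi/5))*conj(1) + 1*(exp(2*I*pi/5))*conj(1) + 1*(exp(-2*I*pi/5))*conj(1) + 1*(exp(4*I*pi/5))*conj(1)]
      = (1/5)[(1) + (exp(-4*I*pi/5)) + (exp(2*I*pi/5)) + (exp(-2*I*pi/5)) + (exp(4*I*pi/5))] = 0/5 = 0
  <chi_3*chi_0, chi_1> = (1/5)[1*(1)*conj(1) + 1*(exp(-4*I*pi/5))*conj(exp(2*I*pi/5)) + 1*(exp(2*I*pi/5))*conj(exp(4*I*pi/5)) + 1*(exp(-2*I*pi/5))*conj(exp(-4*I*pi/5)) + 1*(exp(4*I*pi/5))*conj(exp(-2*I*pi/5))]
      = (1/5)[(1) + (exp(4*I*pi/5)) + (exp(-2*I*pi/5)) + (exp(2*I*pi/5)) + (exp(-4*I*pi/5))] = 0/5 = 0
  <chi_3*chi_0, chi_2> = (1/5)[1*(1)*conj(1) + 1*(exp(-4*I*pi/5))*conj(exp(4*I*pi/5)) + 1*(exp(2*I*pi/5))*conj(exp(-2*I*pi/5)) + 1*(exp(-2*I*pi/5))*conj(exp(2*I*pi/5)) + 1*(exp(4*I*pi/5))*conj(exp(-4*I*pi/5))]
      = (1/5)[(1) + (exp(2*I*pi/5)) + (exp(4*I*pi/5)) + (exp(-4*I*pi/5)) + (exp(-2*I*pi/5))] = 0/5 = 0
  <chi_3*chi_0, chi_3> = (1/5)[1*(1)*conj(1) + 1*(exp(-4*I*pi/5))*conj(exp(-4*I*pi/5)) + 1*(exp(2*I*pi/5))*conj(exp(2*I*pi/5)) + 1*(exp(-2*I*pi/5))*conj(exp(-2*I*pi/5)) + 1*(exp(4*I*pi/5))*conj(exp(4*I*pi/5))]
      = (1/5)[(1) + (1) + (1) + (1) + (1)] = 5/5 = 1
  <chi_3*chi_0, chi_4> = (1/5)[1*(1)*conj(1) + 1*(exp(-4*I*pi/5))*conj(exp(-2*I*pi/5)) + 1*(exp(2*I*pi/5))*conj(exp(-4*I*pi/5)) + 1*(exp(-2*I*pi/5))*conj(exp(4*I*pi/5)) + 1*(exp(4*I*pi/5))*conj(exp(2*I*pi/5))]
      = (1/5)[(1) + (exp(-2*I*pi/5)) + (exp(-4*I*pi/5)) + (exp(4*I*pi/5)) + (exp(2*I*pi/5))] = 0/5 = 0
(Exp terms are combined using exp(i*s)*conj(exp(i*t)) = exp(i*(s-t)), and sums of them are collapsed using the identity that for every m > 1 the m distinct m-th roots of unity sum to 0, e.g. 1 + exp(2*I*pi/3) + exp(-2*I*pi/3) = 0.)
Hence the multiplicities are chi_3: 1. Dimension check: dim(chi_3)*dim(chi_0) = 1*1 = 1 and sum (mult * dim) = 1*1 = 1.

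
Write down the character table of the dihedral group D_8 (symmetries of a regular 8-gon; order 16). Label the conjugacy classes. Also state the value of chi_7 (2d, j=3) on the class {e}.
Conjugacy classes: {e} of size 1, {r^4} of size 1, {r^1, r^7} of size 2, {r^2, r^6} of size 2, {r^3, r^5} of size 2, {s, sr^2, ...} of size 4, {sr, sr^3, ...} of size 4.
Character table:
  irrep \ class              {e} (size 1)  {r^4} (size 1)  {r^1, r^7} (size 2)  {r^2, r^6} (size 2)  {r^3, r^5} (size 2)  {s, sr^2, ...} (size 4)  {sr, sr^3, ...} (size 4)
  chi_1 (triv)               1             1               1                    1                    1                    1                        1                       
  chi_2 (sign: r->1, s->-1)  1             1               1                    1                    1                    -1                       -1                      
  chi_3 (r->-1, s->1)        1             1               -1                   1                    -1                   1                        -1                      
  chi_4 (r->-1, s->-1)       1             1               -1                   1                    -1                   -1                       1                       
  chi_5 (2d, j=1)            2             -2              sqrt(2)              0                    -sqrt(2)             0                        0                       
  chi_6 (2d, j=2)            2             2               0                    -2                   0                    0                        0                       
  chi_7 (2d, j=3)            2             -2              -sqrt(2)             0                    sqrt(2)              0                        0                       

Spot check: chi_7 (2d, j=3) on {e} = 2.

Why: D_8 has order 2*8 = 16 with 7 conjugacy classes, hence 7 irreducibles. Sum of squared dims 1 + 1 + 1 + 1 + 4 + 4 + 4 = 16 = |G|. Linear characters come from the abelianisation; the 2-dimensional irreps have character r^k -> 2*cos(2*pi*j*k/8), reflections -> 0.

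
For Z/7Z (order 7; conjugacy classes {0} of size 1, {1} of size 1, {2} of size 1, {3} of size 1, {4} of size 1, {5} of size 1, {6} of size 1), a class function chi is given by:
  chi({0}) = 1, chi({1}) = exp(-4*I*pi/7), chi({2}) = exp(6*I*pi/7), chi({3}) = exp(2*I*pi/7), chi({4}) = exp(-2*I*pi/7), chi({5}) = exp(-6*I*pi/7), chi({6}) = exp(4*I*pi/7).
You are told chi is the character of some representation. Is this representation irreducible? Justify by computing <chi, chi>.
Irreducible: <chi, chi> = 1.

Details: <chi, chi> = (1/|G|) sum_C |C| * |chi(C)|^2 = (1/7)[1*|1|^2 + 1*|exp(-4*I*pi/7)|^2 + 1*|exp(6*I*pi/7)|^2 + 1*|exp(2*I*pi/7)|^2 + 1*|exp(-2*I*pi/7)|^2 + 1*|exp(-6*I*pi/7)|^2 + 1*|exp(4*I*pi/7)|^2]
  = (1/7)[(1) + (1) + (1) + (1) + (1) + (1) + (1)] = 7/7 = 1.
(Exp terms are combined using exp(i*s)*conj(exp(i*t)) = exp(i*(s-t)), and sums of them are collapsed using the identity that for every m > 1 the m distinct m-th roots of unity sum to 0, e.g. 1 + exp(2*I*pi/3) + exp(-2*I*pi/3) = 0.)
A character is irreducible iff <chi, chi> = 1, so this representation is irreducible.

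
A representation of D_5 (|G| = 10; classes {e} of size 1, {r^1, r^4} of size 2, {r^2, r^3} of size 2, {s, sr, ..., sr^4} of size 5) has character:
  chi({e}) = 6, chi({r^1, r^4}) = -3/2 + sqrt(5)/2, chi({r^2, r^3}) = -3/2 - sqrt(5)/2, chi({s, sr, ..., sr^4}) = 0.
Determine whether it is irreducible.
Not irreducible (reducible): <chi, chi> = 5 > 1.

Why: <chi, chi> = (1/|G|) sum_C |C| * |chi(C)|^2 = (1/10)[1*|6|^2 + 2*|-3/2 + sqrt(5)/2|^2 + 2*|-3/2 - sqrt(5)/2|^2 + 5*|0|^2]
  = (1/10)[(36) + (7 - 3*sqrt(5)) + (3*sqrt(5) + 7) + (0)] = 50/10 = 5.
A character is irreducible iff <chi, chi> = 1, so this representation is reducible.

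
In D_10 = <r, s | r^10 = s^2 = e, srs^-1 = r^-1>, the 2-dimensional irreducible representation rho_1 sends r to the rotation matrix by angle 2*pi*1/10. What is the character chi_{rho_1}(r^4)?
chi_{rho_1}(r^4) = 2*cos(2*pi*1*4/10) = -sqrt(5)/2 - 1/2

Derivation: rho_1(r^4) is rotation by angle 2*pi*1*4/10, whose trace is 2*cos(2*pi*1*4/10) = -sqrt(5)/2 - 1/2.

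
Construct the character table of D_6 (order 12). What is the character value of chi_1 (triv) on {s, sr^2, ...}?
Conjugacy classes: {e} of size 1, {r^3} of size 1, {r^1, r^5} of size 2, {r^2, r^4} of size 2, {s, sr^2, ...} of size 3, {sr, sr^3, ...} of size 3.
Character table:
  irrep \ class              {e} (size 1)  {r^3} (size 1)  {r^1, r^5} (size 2)  {r^2, r^4} (size 2)  {s, sr^2, ...} (size 3)  {sr, sr^3, ...} (size 3)
  chi_1 (triv)               1             1               1                    1                    1                        1                       
  chi_2 (sign: r->1, s->-1)  1             1               1                    1                    -1                       -1                      
  chi_3 (r->-1, s->1)        1             -1              -1                   1                    1                        -1                      
  chi_4 (r->-1, s->-1)       1             -1              -1                   1                    -1                       1                       
  chi_5 (2d, j=1)            2             -2              1                    -1                   0                        0                       
  chi_6 (2d, j=2)            2             2               -1                   -1                   0                        0                       

Spot check: chi_1 (triv) on {s, sr^2, ...} = 1.

Derivation: D_6 has order 2*6 = 12 with 6 conjugacy classes, hence 6 irreducibles. Sum of squared dims 1 + 1 + 1 + 1 + 4 + 4 = 12 = |G|. Linear characters come from the abelianisation; the 2-dimensional irreps have character r^k -> 2*cos(2*pi*j*k/6), reflections -> 0.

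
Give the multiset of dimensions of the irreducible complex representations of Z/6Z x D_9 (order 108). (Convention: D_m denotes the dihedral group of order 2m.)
Dimensions: 1, 1, 1, 1, 1, 1, 1, 1, 1, 1, 1, 1, 2, 2, 2, 2, 2, 2, 2, 2, 2, 2, 2, 2, 2, 2, 2, 2, 2, 2, 2, 2, 2, 2, 2, 2

Working: There are 36 irreducibles (= number of conjugacy classes). Their dimensions d_i satisfy sum d_i^2 = |G| = 108: 1 + 1 + 1 + 1 + 1 + 1 + 1 + 1 + 1 + 1 + 1 + 1 + 4 + 4 + 4 + 4 + 4 + 4 + 4 + 4 + 4 + 4 + 4 + 4 + 4 + 4 + 4 + 4 + 4 + 4 + 4 + 4 + 4 + 4 + 4 + 4 = 108. (For the product with Z/6Z: each of the 6 1-dim characters of Z/6Z tensors with each irrep of D_9, giving 6 copies of each D_9-dimension.)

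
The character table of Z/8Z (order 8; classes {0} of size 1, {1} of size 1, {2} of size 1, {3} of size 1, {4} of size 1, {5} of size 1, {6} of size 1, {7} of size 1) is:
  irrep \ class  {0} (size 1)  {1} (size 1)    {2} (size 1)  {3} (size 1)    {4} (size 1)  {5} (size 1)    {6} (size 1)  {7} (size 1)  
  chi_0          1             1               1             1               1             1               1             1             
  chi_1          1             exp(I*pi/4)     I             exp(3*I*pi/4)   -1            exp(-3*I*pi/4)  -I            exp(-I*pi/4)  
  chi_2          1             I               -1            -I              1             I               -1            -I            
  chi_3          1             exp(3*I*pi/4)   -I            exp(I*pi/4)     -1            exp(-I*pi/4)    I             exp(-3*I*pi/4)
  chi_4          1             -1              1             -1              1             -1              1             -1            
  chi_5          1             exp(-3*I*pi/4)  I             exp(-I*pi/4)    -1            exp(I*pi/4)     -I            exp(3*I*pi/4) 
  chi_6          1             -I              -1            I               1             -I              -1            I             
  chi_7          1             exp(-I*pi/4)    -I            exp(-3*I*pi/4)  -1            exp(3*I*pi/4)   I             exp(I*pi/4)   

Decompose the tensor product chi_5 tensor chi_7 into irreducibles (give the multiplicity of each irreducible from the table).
chi_5 tensor chi_7 = chi_4 (all other irreducibles have multiplicity 0).

The character of a tensor product is the pointwise product (chi_5 * chi_7)(C) = chi_5(C) * chi_7(C):
  {0}: (1)*(1), {1}: (exp(-3*I*pi/4))*(exp(-I*pi/4)), {2}: (I)*(-I), {3}: (exp(-I*pi/4))*(exp(-3*I*pi/4)), {4}: (-1)*(-1), {5}: (exp(I*pi/4))*(exp(3*I*pi/4)), {6}: (-I)*(I), {7}: (exp(3*I*pi/4))*(exp(I*pi/4))
so (chi_5 * chi_7) takes values
  {0} -> 1, {1} -> -1, {2} -> 1, {3} -> -1, {4} -> 1, {5} -> -1, {6} -> 1, {7} -> -1.
Now take the inner product of this character with each irreducible chi from the table, <chi_5*chi_7, chi> = (1/8) sum_C |C| (chi_5*chi_7)(C) conj(chi(C)):
  <chi_5*chi_7, chi_0> = (1/8)[1*(1)*conj(1) + 1*(-1)*conj(1) + 1*(1)*conj(1) + 1*(-1)*conj(1) + 1*(1)*conj(1) + 1*(-1)*conj(1) + 1*(1)*conj(1) + 1*(-1)*conj(1)]
      = (1/8)[(1) + (-1) + (1) + (-1) + (1) + (-1) + (1) + (-1)] = 0/8 = 0
  <chi_5*chi_7, chi_1> = (1/8)[1*(1)*conj(1) + 1*(-1)*conj(exp(I*pi/4)) + 1*(1)*conj(I) + 1*(-1)*conj(exp(3*I*pi/4)) + 1*(1)*conj(-1) + 1*(-1)*conj(exp(-3*I*pi/4)) + 1*(1)*conj(-I) + 1*(-1)*conj(exp(-I*pi/4))]
      = (1/8)[(1) + (-exp(-I*pi/4)) + (-I) + (-exp(-3*I*pi/4)) + (-1) + (-exp(3*I*pi/4)) + (I) + (-exp(I*pi/4))] = 0/8 = 0
  <chi_5*chi_7, chi_2> = (1/8)[1*(1)*conj(1) + 1*(-1)*conj(I) + 1*(1)*conj(-1) + 1*(-1)*conj(-I) + 1*(1)*conj(1) + 1*(-1)*conj(I) + 1*(1)*conj(-1) + 1*(-1)*conj(-I)]
      = (1/8)[(1) + (I) + (-1) + (-I) + (1) + (I) + (-1) + (-I)] = 0/8 = 0
  <chi_5*chi_7, chi_3> = (1/8)[1*(1)*conj(1) + 1*(-1)*conj(exp(3*I*pi/4)) + 1*(1)*conj(-I) + 1*(-1)*conj(exp(I*pi/4)) + 1*(1)*conj(-1) + 1*(-1)*conj(exp(-I*pi/4)) + 1*(1)*conj(I) + 1*(-1)*conj(exp(-3*I*pi/4))]
      = (1/8)[(1) + (-exp(-3*I*pi/4)) + (I) + (-exp(-I*pi/4)) + (-1) + (-exp(I*pi/4)) + (-I) + (-exp(3*I*pi/4))] = 0/8 = 0
  <chi_5*chi_7, chi_4> = (1/8)[1*(1)*conj(1) + 1*(-1)*conj(-1) + 1*(1)*conj(1) + 1*(-1)*conj(-1) + 1*(1)*conj(1) + 1*(-1)*conj(-1) + 1*(1)*conj(1) + 1*(-1)*conj(-1)]
      = (1/8)[(1) + (1) + (1) + (1) + (1) + (1) + (1) + (1)] = 8/8 = 1
  <chi_5*chi_7, chi_5> = (1/8)[1*(1)*conj(1) + 1*(-1)*conj(exp(-3*I*pi/4)) + 1*(1)*conj(I) + 1*(-1)*conj(exp(-I*pi/4)) + 1*(1)*conj(-1) + 1*(-1)*conj(exp(I*pi/4)) + 1*(1)*conj(-I) + 1*(-1)*conj(exp(3*I*pi/4))]
      = (1/8)[(1) + (-exp(3*I*pi/4)) + (-I) + (-exp(I*pi/4)) + (-1) + (-exp(-I*pi/4)) + (I) + (-exp(-3*I*pi/4))] = 0/8 = 0
  <chi_5*chi_7, chi_6> = (1/8)[1*(1)*conj(1) + 1*(-1)*conj(-I) + 1*(1)*conj(-1) + 1*(-1)*conj(I) + 1*(1)*conj(1) + 1*(-1)*conj(-I) + 1*(1)*conj(-1) + 1*(-1)*conj(I)]
      = (1/8)[(1) + (-I) + (-1) + (I) + (1) + (-I) + (-1) + (I)] = 0/8 = 0
  <chi_5*chi_7, chi_7> = (1/8)[1*(1)*conj(1) + 1*(-1)*conj(exp(-I*pi/4)) + 1*(1)*conj(-I) + 1*(-1)*conj(exp(-3*I*pi/4)) + 1*(1)*conj(-1) + 1*(-1)*conj(exp(3*I*pi/4)) + 1*(1)*conj(I) + 1*(-1)*conj(exp(I*pi/4))]
      = (1/8)[(1) + (-exp(I*pi/4)) + (I) + (-exp(3*I*pi/4)) + (-1) + (-exp(-3*I*pi/4)) + (-I) + (-exp(-I*pi/4))] = 0/8 = 0
(Exp terms are combined using exp(i*s)*conj(exp(i*t)) = exp(i*(s-t)), and sums of them are collapsed using the identity that for every m > 1 the m distinct m-th roots of unity sum to 0, e.g. 1 + exp(2*I*pi/3) + exp(-2*I*pi/3) = 0.)
Hence the multiplicities are chi_4: 1. Dimension check: dim(chi_5)*dim(chi_7) = 1*1 = 1 and sum (mult * dim) = 1*1 = 1.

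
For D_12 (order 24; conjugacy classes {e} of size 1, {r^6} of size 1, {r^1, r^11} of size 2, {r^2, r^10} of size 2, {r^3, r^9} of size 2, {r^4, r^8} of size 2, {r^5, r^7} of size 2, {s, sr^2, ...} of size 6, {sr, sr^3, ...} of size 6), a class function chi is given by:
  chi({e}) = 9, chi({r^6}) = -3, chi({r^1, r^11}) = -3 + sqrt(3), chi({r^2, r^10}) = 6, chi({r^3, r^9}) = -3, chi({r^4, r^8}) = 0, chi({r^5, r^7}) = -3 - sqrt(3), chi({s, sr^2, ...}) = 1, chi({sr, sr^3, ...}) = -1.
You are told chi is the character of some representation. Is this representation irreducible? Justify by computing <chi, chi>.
Not irreducible (reducible): <chi, chi> = 10 > 1.

Working: <chi, chi> = (1/|G|) sum_C |C| * |chi(C)|^2 = (1/24)[1*|9|^2 + 1*|-3|^2 + 2*|-3 + sqrt(3)|^2 + 2*|6|^2 + 2*|-3|^2 + 2*|0|^2 + 2*|-3 - sqrt(3)|^2 + 6*|1|^2 + 6*|-1|^2]
  = (1/24)[(81) + (9) + (24 - 12*sqrt(3)) + (72) + (18) + (0) + (12*sqrt(3) + 24) + (6) + (6)] = 240/24 = 10.
A character is irreducible iff <chi, chi> = 1, so this representation is reducible.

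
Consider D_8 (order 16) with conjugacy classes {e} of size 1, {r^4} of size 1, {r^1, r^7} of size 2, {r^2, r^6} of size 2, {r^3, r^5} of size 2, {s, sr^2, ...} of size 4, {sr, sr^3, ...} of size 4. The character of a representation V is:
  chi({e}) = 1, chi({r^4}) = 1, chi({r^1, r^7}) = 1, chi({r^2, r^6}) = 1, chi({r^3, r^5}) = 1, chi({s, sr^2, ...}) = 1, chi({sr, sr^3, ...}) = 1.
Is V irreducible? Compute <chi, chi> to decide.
Irreducible: <chi, chi> = 1.

Derivation: <chi, chi> = (1/|G|) sum_C |C| * |chi(C)|^2 = (1/16)[1*|1|^2 + 1*|1|^2 + 2*|1|^2 + 2*|1|^2 + 2*|1|^2 + 4*|1|^2 + 4*|1|^2]
  = (1/16)[(1) + (1) + (2) + (2) + (2) + (4) + (4)] = 16/16 = 1.
A character is irreducible iff <chi, chi> = 1, so this representation is irreducible.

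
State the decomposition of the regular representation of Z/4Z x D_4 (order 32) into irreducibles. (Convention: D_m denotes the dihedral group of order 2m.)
Each irreducible V_i of dimension d_i appears with multiplicity d_i, i.e. rho_reg = (direct sum over all irreducibles V_i) d_i V_i. The irreducible dimensions for Z/4Z x D_4 are 1, 1, 1, 1, 1, 1, 1, 1, 1, 1, 1, 1, 1, 1, 1, 1, 2, 2, 2, 2: 16 irreducibles of dimension 1, each with multiplicity 1; 4 irreducibles of dimension 2, each with multiplicity 2. Total dimension 16*1*1 + 4*2*2 = 32 = |G|.

Proof sketch: General theorem: in the regular representation of a finite group G, each irreducible appears with multiplicity equal to its dimension. Check: dim(rho_reg) = sum d_i^2 = 1 + 1 + 1 + 1 + 1 + 1 + 1 + 1 + 1 + 1 + 1 + 1 + 1 + 1 + 1 + 1 + 4 + 4 + 4 + 4 = 32 = |G|.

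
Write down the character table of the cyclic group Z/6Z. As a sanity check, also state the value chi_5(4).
Character table of Z/6Z (irreps indexed chi_0,...,chi_5 with chi_k(m) = zeta_6^(k*m), zeta_6 = exp(2*pi*i/6)):
  irrep \ class  {0} (size 1)  {1} (size 1)    {2} (size 1)    {3} (size 1)  {4} (size 1)    {5} (size 1)  
  chi_0          1             1               1               1             1               1             
  chi_1          1             exp(I*pi/3)     exp(2*I*pi/3)   -1            exp(-2*I*pi/3)  exp(-I*pi/3)  
  chi_2          1             exp(2*I*pi/3)   exp(-2*I*pi/3)  1             exp(2*I*pi/3)   exp(-2*I*pi/3)
  chi_3          1             -1              1               -1            1               -1            
  chi_4          1             exp(-2*I*pi/3)  exp(2*I*pi/3)   1             exp(-2*I*pi/3)  exp(2*I*pi/3) 
  chi_5          1             exp(-I*pi/3)    exp(-2*I*pi/3)  -1            exp(2*I*pi/3)   exp(I*pi/3)   

Spot check: chi_5(4) = zeta_6^(5*4) = zeta_6^20 = exp(2*I*pi/3).

Why: Z/6Z is abelian, so all 6 irreducible complex representations are 1-dimensional. They are given by chi_k(m) = zeta_6^(k*m) for k = 0,...,5. Row orthogonality: sum_m chi_k(m) conj(chi_l(m)) = 6 * [k = l].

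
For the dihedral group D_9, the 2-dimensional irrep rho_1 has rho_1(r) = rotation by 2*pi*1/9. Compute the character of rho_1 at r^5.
chi_{rho_1}(r^5) = 2*cos(2*pi*1*5/9) = -2*cos(pi/9)

Derivation: rho_1(r^5) is rotation by angle 2*pi*1*5/9, whose trace is 2*cos(2*pi*1*5/9) = -2*cos(pi/9).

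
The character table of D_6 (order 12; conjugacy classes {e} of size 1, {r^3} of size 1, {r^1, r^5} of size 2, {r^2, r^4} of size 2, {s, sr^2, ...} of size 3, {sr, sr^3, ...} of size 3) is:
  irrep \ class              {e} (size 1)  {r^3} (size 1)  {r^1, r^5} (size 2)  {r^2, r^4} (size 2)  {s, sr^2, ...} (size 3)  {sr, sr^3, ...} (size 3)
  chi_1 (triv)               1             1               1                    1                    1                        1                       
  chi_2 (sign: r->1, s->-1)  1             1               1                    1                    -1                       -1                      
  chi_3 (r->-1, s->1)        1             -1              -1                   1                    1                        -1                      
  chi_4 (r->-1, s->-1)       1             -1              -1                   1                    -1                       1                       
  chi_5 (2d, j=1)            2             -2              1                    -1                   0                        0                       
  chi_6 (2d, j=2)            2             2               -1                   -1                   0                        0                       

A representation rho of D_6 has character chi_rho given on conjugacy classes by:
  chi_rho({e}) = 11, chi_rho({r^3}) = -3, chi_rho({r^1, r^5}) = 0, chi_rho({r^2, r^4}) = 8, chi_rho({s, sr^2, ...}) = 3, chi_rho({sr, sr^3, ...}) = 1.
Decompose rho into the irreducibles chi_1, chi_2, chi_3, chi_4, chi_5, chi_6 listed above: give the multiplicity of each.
Multiplicities: chi_1: 3, chi_2: 1, chi_3: 3, chi_4: 2, chi_5: 1, chi_6: 0.

Details: Use <chi_rho, chi> = (1/|G|) sum_C |C| * chi_rho(C) * conj(chi(C)) with |G| = 12 for each irreducible chi in the table:
  <chi_rho, chi_1> = (1/12)[1*(11)*conj(1) + 1*(-3)*conj(1) + 2*(0)*conj(1) + 2*(8)*conj(1) + 3*(3)*conj(1) + 3*(1)*conj(1)]
      = (1/12)[(11) + (-3) + (0) + (16) + (9) + (3)] = 36/12 = 3
  <chi_rho, chi_2> = (1/12)[1*(11)*conj(1) + 1*(-3)*conj(1) + 2*(0)*conj(1) + 2*(8)*conj(1) + 3*(3)*conj(-1) + 3*(1)*conj(-1)]
      = (1/12)[(11) + (-3) + (0) + (16) + (-9) + (-3)] = 12/12 = 1
  <chi_rho, chi_3> = (1/12)[1*(11)*conj(1) + 1*(-3)*conj(-1) + 2*(0)*conj(-1) + 2*(8)*conj(1) + 3*(3)*conj(1) + 3*(1)*conj(-1)]
      = (1/12)[(11) + (3) + (0) + (16) + (9) + (-3)] = 36/12 = 3
  <chi_rho, chi_4> = (1/12)[1*(11)*conj(1) + 1*(-3)*conj(-1) + 2*(0)*conj(-1) + 2*(8)*conj(1) + 3*(3)*conj(-1) + 3*(1)*conj(1)]
      = (1/12)[(11) + (3) + (0) + (16) + (-9) + (3)] = 24/12 = 2
  <chi_rho, chi_5> = (1/12)[1*(11)*conj(2) + 1*(-3)*conj(-2) + 2*(0)*conj(1) + 2*(8)*conj(-1) + 3*(3)*conj(0) + 3*(1)*conj(0)]
      = (1/12)[(22) + (6) + (0) + (-16) + (0) + (0)] = 12/12 = 1
  <chi_rho, chi_6> = (1/12)[1*(11)*conj(2) + 1*(-3)*conj(2) + 2*(0)*conj(-1) + 2*(8)*conj(-1) + 3*(3)*conj(0) + 3*(1)*conj(0)]
      = (1/12)[(22) + (-6) + (0) + (-16) + (0) + (0)] = 0/12 = 0
Dimension check: dim(rho) = sum (mult * dim) = 3*1 + 1*1 + 3*1 + 2*1 + 1*2 + 0*2 = 11 = chi_rho(e) = 11.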